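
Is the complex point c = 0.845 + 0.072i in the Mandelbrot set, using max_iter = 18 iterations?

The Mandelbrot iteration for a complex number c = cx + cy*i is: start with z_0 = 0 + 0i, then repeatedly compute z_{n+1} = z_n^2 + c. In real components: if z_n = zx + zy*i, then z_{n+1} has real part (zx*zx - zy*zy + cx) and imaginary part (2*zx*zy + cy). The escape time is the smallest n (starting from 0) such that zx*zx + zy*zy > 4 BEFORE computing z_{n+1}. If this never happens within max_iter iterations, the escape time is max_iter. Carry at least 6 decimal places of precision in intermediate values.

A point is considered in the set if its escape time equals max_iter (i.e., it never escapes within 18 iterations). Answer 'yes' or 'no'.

z_0 = 0 + 0i, c = 0.8450 + 0.0720i
Iter 1: z = 0.8450 + 0.0720i, |z|^2 = 0.7192
Iter 2: z = 1.5538 + 0.1937i, |z|^2 = 2.4519
Iter 3: z = 3.2219 + 0.6739i, |z|^2 = 10.8348
Escaped at iteration 3

Answer: no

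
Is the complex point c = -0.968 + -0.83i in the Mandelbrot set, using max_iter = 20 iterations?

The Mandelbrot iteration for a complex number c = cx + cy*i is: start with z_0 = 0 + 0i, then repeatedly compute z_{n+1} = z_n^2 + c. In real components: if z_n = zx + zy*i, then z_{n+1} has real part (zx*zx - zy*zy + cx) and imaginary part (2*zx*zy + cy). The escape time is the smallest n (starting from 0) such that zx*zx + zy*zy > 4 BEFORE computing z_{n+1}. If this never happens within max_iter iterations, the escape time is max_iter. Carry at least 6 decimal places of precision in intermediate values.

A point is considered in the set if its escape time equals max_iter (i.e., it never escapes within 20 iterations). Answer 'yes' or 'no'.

z_0 = 0 + 0i, c = -0.9680 + -0.8300i
Iter 1: z = -0.9680 + -0.8300i, |z|^2 = 1.6259
Iter 2: z = -0.7199 + 0.7769i, |z|^2 = 1.1218
Iter 3: z = -1.0533 + -1.9485i, |z|^2 = 4.9062
Escaped at iteration 3

Answer: no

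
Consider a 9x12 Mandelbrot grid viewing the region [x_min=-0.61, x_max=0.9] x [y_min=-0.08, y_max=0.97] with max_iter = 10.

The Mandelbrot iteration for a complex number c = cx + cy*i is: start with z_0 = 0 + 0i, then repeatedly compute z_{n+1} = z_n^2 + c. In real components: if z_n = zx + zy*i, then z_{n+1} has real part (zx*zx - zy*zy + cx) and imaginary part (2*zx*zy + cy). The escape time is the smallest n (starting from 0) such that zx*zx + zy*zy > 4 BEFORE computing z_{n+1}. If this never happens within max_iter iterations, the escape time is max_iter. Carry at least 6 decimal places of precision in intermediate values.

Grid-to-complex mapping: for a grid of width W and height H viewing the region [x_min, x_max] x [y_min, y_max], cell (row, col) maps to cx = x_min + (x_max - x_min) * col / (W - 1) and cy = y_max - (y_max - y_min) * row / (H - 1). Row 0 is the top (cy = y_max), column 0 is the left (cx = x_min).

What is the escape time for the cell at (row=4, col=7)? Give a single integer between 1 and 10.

Answer: 3

Derivation:
z_0 = 0 + 0i, c = 0.7113 + 0.5882i
Iter 1: z = 0.7113 + 0.5882i, |z|^2 = 0.8518
Iter 2: z = 0.8712 + 1.4249i, |z|^2 = 2.7892
Iter 3: z = -0.5601 + 3.0708i, |z|^2 = 9.7434
Escaped at iteration 3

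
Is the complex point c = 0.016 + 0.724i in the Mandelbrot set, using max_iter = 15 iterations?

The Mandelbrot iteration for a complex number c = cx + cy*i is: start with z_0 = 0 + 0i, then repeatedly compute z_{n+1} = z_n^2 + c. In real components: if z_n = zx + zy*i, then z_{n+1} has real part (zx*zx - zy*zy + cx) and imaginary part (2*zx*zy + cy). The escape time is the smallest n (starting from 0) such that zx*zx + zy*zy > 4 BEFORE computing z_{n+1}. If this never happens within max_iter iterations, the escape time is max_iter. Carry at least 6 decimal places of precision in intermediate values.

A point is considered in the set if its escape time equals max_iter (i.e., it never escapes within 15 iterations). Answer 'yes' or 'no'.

Answer: no

Derivation:
z_0 = 0 + 0i, c = 0.0160 + 0.7240i
Iter 1: z = 0.0160 + 0.7240i, |z|^2 = 0.5244
Iter 2: z = -0.5079 + 0.7472i, |z|^2 = 0.8162
Iter 3: z = -0.2843 + -0.0350i, |z|^2 = 0.0820
Iter 4: z = 0.0956 + 0.7439i, |z|^2 = 0.5625
Iter 5: z = -0.5283 + 0.8662i, |z|^2 = 1.0294
Iter 6: z = -0.4553 + -0.1912i, |z|^2 = 0.2438
Iter 7: z = 0.1867 + 0.8981i, |z|^2 = 0.8414
Iter 8: z = -0.7556 + 1.0594i, |z|^2 = 1.6933
Iter 9: z = -0.5353 + -0.8771i, |z|^2 = 1.0558
Iter 10: z = -0.4667 + 1.6631i, |z|^2 = 2.9836
Iter 11: z = -2.5320 + -0.8282i, |z|^2 = 7.0969
Escaped at iteration 11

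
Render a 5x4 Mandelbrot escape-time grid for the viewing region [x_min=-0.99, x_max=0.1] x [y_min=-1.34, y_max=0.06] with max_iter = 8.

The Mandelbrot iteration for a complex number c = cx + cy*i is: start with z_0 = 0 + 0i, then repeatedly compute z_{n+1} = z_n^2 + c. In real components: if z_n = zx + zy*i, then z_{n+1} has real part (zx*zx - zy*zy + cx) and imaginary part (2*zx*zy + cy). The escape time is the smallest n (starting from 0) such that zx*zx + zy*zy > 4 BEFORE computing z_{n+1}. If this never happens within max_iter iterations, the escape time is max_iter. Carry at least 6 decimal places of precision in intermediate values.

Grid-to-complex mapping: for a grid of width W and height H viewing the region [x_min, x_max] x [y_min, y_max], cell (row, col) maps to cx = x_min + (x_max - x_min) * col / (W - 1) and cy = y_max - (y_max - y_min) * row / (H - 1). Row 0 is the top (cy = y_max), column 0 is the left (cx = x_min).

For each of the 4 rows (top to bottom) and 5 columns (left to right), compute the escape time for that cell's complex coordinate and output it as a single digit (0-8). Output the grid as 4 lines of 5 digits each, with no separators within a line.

(row=0, col=0): c = -0.9900 + 0.0600i → escape time 8
(row=0, col=1): c = -0.7175 + 0.0600i → escape time 8
(row=0, col=2): c = -0.4450 + 0.0600i → escape time 8
(row=0, col=3): c = -0.1725 + 0.0600i → escape time 8
(row=0, col=4): c = 0.1000 + 0.0600i → escape time 8
(row=1, col=0): c = -0.9900 + -0.4067i → escape time 7
(row=1, col=1): c = -0.7175 + -0.4067i → escape time 8
(row=1, col=2): c = -0.4450 + -0.4067i → escape time 8
(row=1, col=3): c = -0.1725 + -0.4067i → escape time 8
(row=1, col=4): c = 0.1000 + -0.4067i → escape time 8
(row=2, col=0): c = -0.9900 + -0.8733i → escape time 3
(row=2, col=1): c = -0.7175 + -0.8733i → escape time 4
(row=2, col=2): c = -0.4450 + -0.8733i → escape time 5
(row=2, col=3): c = -0.1725 + -0.8733i → escape time 8
(row=2, col=4): c = 0.1000 + -0.8733i → escape time 5
(row=3, col=0): c = -0.9900 + -1.3400i → escape time 2
(row=3, col=1): c = -0.7175 + -1.3400i → escape time 2
(row=3, col=2): c = -0.4450 + -1.3400i → escape time 2
(row=3, col=3): c = -0.1725 + -1.3400i → escape time 2
(row=3, col=4): c = 0.1000 + -1.3400i → escape time 2

Answer: 88888
78888
34585
22222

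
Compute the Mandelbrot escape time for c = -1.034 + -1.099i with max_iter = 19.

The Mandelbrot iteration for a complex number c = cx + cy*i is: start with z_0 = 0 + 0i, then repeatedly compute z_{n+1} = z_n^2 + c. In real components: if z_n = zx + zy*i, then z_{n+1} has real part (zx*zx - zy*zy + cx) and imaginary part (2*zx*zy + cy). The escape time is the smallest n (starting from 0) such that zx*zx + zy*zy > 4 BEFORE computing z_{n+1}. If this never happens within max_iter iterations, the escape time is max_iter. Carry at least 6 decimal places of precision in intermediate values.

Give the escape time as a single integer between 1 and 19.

z_0 = 0 + 0i, c = -1.0340 + -1.0990i
Iter 1: z = -1.0340 + -1.0990i, |z|^2 = 2.2770
Iter 2: z = -1.1726 + 1.1737i, |z|^2 = 2.7527
Iter 3: z = -1.0366 + -3.8517i, |z|^2 = 15.9104
Escaped at iteration 3

Answer: 3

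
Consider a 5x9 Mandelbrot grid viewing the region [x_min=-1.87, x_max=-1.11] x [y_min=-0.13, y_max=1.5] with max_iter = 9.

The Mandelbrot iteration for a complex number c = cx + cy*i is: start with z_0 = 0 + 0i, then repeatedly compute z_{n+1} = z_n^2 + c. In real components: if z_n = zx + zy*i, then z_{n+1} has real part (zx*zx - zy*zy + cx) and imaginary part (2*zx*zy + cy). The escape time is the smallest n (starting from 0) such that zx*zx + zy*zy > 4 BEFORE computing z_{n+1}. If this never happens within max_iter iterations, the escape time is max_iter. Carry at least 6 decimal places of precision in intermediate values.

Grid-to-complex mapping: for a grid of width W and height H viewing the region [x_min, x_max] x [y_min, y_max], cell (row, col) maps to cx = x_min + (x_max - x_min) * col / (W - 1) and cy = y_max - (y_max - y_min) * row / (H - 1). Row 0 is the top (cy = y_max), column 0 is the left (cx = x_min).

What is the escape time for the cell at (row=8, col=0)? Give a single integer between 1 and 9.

z_0 = 0 + 0i, c = -1.8700 + -0.1300i
Iter 1: z = -1.8700 + -0.1300i, |z|^2 = 3.5138
Iter 2: z = 1.6100 + 0.3562i, |z|^2 = 2.7190
Iter 3: z = 0.5952 + 1.0170i, |z|^2 = 1.3885
Iter 4: z = -2.5499 + 1.0806i, |z|^2 = 7.6699
Escaped at iteration 4

Answer: 4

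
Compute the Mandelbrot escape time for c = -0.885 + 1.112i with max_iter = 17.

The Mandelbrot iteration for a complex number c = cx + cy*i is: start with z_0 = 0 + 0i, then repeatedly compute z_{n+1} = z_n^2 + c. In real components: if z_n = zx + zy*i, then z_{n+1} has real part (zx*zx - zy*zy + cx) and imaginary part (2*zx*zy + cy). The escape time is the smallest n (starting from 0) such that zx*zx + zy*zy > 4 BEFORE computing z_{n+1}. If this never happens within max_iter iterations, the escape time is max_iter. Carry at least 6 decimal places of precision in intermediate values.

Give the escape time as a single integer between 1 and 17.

Answer: 3

Derivation:
z_0 = 0 + 0i, c = -0.8850 + 1.1120i
Iter 1: z = -0.8850 + 1.1120i, |z|^2 = 2.0198
Iter 2: z = -1.3383 + -0.8562i, |z|^2 = 2.5242
Iter 3: z = 0.1730 + 3.4038i, |z|^2 = 11.6161
Escaped at iteration 3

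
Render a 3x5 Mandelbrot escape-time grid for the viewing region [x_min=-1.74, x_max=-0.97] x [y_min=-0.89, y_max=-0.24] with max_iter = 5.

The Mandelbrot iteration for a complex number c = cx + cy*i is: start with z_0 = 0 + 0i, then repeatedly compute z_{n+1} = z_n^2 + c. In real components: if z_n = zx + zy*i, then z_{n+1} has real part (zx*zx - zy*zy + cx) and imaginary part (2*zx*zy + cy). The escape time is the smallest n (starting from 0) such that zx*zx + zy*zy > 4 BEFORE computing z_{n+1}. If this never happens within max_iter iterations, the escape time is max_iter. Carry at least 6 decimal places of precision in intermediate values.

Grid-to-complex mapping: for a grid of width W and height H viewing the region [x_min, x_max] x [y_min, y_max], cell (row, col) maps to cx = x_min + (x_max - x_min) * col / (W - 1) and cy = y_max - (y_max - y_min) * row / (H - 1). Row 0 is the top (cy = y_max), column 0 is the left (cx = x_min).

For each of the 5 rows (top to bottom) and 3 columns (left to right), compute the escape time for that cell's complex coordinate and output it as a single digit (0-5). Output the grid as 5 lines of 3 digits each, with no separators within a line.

(row=0, col=0): c = -1.7400 + -0.2400i → escape time 4
(row=0, col=1): c = -1.3550 + -0.2400i → escape time 5
(row=0, col=2): c = -0.9700 + -0.2400i → escape time 5
(row=1, col=0): c = -1.7400 + -0.4025i → escape time 3
(row=1, col=1): c = -1.3550 + -0.4025i → escape time 5
(row=1, col=2): c = -0.9700 + -0.4025i → escape time 5
(row=2, col=0): c = -1.7400 + -0.5650i → escape time 3
(row=2, col=1): c = -1.3550 + -0.5650i → escape time 3
(row=2, col=2): c = -0.9700 + -0.5650i → escape time 5
(row=3, col=0): c = -1.7400 + -0.7275i → escape time 3
(row=3, col=1): c = -1.3550 + -0.7275i → escape time 3
(row=3, col=2): c = -0.9700 + -0.7275i → escape time 4
(row=4, col=0): c = -1.7400 + -0.8900i → escape time 2
(row=4, col=1): c = -1.3550 + -0.8900i → escape time 3
(row=4, col=2): c = -0.9700 + -0.8900i → escape time 3

Answer: 455
355
335
334
233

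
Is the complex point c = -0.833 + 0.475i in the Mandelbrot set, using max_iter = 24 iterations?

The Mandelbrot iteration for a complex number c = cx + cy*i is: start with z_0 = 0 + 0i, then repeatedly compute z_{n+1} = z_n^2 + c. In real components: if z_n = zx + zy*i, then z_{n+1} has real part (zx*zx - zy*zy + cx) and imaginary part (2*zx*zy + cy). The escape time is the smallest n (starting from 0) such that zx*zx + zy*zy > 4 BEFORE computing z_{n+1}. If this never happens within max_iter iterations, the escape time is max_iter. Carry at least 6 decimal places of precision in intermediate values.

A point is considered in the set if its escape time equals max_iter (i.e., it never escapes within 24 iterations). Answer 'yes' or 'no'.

z_0 = 0 + 0i, c = -0.8330 + 0.4750i
Iter 1: z = -0.8330 + 0.4750i, |z|^2 = 0.9195
Iter 2: z = -0.3647 + -0.3163i, |z|^2 = 0.2331
Iter 3: z = -0.8000 + 0.7058i, |z|^2 = 1.1382
Iter 4: z = -0.6910 + -0.6543i, |z|^2 = 0.9056
Iter 5: z = -0.7836 + 1.3793i, |z|^2 = 2.5164
Iter 6: z = -2.1214 + -1.6865i, |z|^2 = 7.3449
Escaped at iteration 6

Answer: no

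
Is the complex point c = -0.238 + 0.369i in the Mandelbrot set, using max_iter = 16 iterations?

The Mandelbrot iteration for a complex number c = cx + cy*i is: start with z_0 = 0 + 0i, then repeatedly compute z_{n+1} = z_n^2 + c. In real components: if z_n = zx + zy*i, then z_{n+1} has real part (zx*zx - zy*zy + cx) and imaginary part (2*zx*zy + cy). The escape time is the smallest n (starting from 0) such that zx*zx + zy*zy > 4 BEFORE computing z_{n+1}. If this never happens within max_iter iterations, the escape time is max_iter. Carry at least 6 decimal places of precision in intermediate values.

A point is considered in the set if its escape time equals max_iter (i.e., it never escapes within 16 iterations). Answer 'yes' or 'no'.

z_0 = 0 + 0i, c = -0.2380 + 0.3690i
Iter 1: z = -0.2380 + 0.3690i, |z|^2 = 0.1928
Iter 2: z = -0.3175 + 0.1934i, |z|^2 = 0.1382
Iter 3: z = -0.1746 + 0.2462i, |z|^2 = 0.0911
Iter 4: z = -0.2681 + 0.2830i, |z|^2 = 0.1520
Iter 5: z = -0.2462 + 0.2172i, |z|^2 = 0.1078
Iter 6: z = -0.2246 + 0.2620i, |z|^2 = 0.1191
Iter 7: z = -0.2562 + 0.2513i, |z|^2 = 0.1288
Iter 8: z = -0.2355 + 0.2402i, |z|^2 = 0.1132
Iter 9: z = -0.2402 + 0.2559i, |z|^2 = 0.1232
Iter 10: z = -0.2457 + 0.2461i, |z|^2 = 0.1209
Iter 11: z = -0.2382 + 0.2481i, |z|^2 = 0.1183
Iter 12: z = -0.2428 + 0.2508i, |z|^2 = 0.1219
Iter 13: z = -0.2420 + 0.2472i, |z|^2 = 0.1196
Iter 14: z = -0.2406 + 0.2494i, |z|^2 = 0.1201
Iter 15: z = -0.2423 + 0.2490i, |z|^2 = 0.1207
Did not escape in 16 iterations → in set

Answer: yes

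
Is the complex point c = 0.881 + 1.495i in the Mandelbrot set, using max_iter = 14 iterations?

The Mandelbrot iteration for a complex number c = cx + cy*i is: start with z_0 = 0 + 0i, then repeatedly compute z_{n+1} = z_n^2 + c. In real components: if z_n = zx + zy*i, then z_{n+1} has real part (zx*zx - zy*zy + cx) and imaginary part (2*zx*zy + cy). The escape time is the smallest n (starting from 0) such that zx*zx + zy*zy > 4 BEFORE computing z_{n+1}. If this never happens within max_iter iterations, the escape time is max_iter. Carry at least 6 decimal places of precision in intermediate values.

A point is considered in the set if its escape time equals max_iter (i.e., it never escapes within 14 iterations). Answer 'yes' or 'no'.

z_0 = 0 + 0i, c = 0.8810 + 1.4950i
Iter 1: z = 0.8810 + 1.4950i, |z|^2 = 3.0112
Iter 2: z = -0.5779 + 4.1292i, |z|^2 = 17.3841
Escaped at iteration 2

Answer: no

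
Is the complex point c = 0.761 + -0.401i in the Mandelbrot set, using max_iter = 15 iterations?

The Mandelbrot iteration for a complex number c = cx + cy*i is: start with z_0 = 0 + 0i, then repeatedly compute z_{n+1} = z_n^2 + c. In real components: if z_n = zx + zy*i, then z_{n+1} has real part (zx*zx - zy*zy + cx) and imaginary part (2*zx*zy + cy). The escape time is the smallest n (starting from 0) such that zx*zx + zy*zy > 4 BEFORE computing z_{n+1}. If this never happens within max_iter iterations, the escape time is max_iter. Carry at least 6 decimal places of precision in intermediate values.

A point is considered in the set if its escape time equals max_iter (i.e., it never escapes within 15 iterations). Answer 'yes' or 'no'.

Answer: no

Derivation:
z_0 = 0 + 0i, c = 0.7610 + -0.4010i
Iter 1: z = 0.7610 + -0.4010i, |z|^2 = 0.7399
Iter 2: z = 1.1793 + -1.0113i, |z|^2 = 2.4136
Iter 3: z = 1.1290 + -2.7863i, |z|^2 = 9.0384
Escaped at iteration 3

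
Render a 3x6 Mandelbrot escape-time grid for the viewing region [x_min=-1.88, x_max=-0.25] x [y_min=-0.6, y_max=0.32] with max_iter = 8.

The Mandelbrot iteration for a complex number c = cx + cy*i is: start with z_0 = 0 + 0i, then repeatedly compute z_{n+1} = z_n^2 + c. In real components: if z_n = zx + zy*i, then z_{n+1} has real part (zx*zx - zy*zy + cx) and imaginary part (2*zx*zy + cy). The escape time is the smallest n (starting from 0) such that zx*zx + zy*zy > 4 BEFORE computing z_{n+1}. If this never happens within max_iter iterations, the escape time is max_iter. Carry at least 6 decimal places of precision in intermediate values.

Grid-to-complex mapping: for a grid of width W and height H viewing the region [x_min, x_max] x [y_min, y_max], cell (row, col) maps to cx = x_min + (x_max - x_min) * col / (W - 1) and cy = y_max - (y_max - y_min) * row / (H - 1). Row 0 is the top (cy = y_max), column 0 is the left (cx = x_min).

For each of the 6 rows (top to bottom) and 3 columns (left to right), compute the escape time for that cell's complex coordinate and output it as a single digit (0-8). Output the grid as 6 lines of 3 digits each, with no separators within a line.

(row=0, col=0): c = -1.8800 + 0.3200i → escape time 3
(row=0, col=1): c = -1.0650 + 0.3200i → escape time 8
(row=0, col=2): c = -0.2500 + 0.3200i → escape time 8
(row=1, col=0): c = -1.8800 + 0.1360i → escape time 4
(row=1, col=1): c = -1.0650 + 0.1360i → escape time 8
(row=1, col=2): c = -0.2500 + 0.1360i → escape time 8
(row=2, col=0): c = -1.8800 + -0.0480i → escape time 6
(row=2, col=1): c = -1.0650 + -0.0480i → escape time 8
(row=2, col=2): c = -0.2500 + -0.0480i → escape time 8
(row=3, col=0): c = -1.8800 + -0.2320i → escape time 4
(row=3, col=1): c = -1.0650 + -0.2320i → escape time 8
(row=3, col=2): c = -0.2500 + -0.2320i → escape time 8
(row=4, col=0): c = -1.8800 + -0.4160i → escape time 3
(row=4, col=1): c = -1.0650 + -0.4160i → escape time 6
(row=4, col=2): c = -0.2500 + -0.4160i → escape time 8
(row=5, col=0): c = -1.8800 + -0.6000i → escape time 2
(row=5, col=1): c = -1.0650 + -0.6000i → escape time 4
(row=5, col=2): c = -0.2500 + -0.6000i → escape time 8

Answer: 388
488
688
488
368
248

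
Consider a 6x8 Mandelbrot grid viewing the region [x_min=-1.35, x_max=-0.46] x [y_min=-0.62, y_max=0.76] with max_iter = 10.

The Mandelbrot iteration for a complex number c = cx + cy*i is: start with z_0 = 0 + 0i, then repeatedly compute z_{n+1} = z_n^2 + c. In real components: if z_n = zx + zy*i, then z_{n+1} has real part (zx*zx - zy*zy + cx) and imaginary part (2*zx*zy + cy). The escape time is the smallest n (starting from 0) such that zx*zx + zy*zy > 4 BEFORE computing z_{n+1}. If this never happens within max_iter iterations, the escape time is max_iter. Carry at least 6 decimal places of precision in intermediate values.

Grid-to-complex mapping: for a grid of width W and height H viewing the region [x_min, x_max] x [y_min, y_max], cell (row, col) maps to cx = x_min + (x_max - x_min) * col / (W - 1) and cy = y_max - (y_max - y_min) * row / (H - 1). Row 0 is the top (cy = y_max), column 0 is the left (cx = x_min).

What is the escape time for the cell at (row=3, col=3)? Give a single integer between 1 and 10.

Answer: 10

Derivation:
z_0 = 0 + 0i, c = -0.8160 + 0.1686i
Iter 1: z = -0.8160 + 0.1686i, |z|^2 = 0.6943
Iter 2: z = -0.1786 + -0.1065i, |z|^2 = 0.0432
Iter 3: z = -0.7955 + 0.2066i, |z|^2 = 0.6755
Iter 4: z = -0.2259 + -0.1601i, |z|^2 = 0.0767
Iter 5: z = -0.7906 + 0.2409i, |z|^2 = 0.6831
Iter 6: z = -0.2490 + -0.2124i, |z|^2 = 0.1071
Iter 7: z = -0.7991 + 0.2743i, |z|^2 = 0.7138
Iter 8: z = -0.2527 + -0.2699i, |z|^2 = 0.1367
Iter 9: z = -0.8250 + 0.3050i, |z|^2 = 0.7736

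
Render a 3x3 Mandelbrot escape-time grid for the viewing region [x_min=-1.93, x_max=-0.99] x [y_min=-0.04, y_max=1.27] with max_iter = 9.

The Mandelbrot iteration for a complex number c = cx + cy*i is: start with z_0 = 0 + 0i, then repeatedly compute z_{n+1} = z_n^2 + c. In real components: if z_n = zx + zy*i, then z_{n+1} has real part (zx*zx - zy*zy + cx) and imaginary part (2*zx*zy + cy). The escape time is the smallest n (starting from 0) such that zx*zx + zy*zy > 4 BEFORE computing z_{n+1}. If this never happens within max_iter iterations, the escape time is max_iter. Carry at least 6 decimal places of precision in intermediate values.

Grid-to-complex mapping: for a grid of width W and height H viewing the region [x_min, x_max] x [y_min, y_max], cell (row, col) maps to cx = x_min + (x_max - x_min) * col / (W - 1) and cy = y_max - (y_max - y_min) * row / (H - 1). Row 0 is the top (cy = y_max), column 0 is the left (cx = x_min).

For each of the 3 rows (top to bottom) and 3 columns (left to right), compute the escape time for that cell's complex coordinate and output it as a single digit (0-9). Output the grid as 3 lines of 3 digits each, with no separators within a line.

Answer: 122
134
599

Derivation:
(row=0, col=0): c = -1.9300 + 1.2700i → escape time 1
(row=0, col=1): c = -1.4600 + 1.2700i → escape time 2
(row=0, col=2): c = -0.9900 + 1.2700i → escape time 2
(row=1, col=0): c = -1.9300 + 0.6150i → escape time 1
(row=1, col=1): c = -1.4600 + 0.6150i → escape time 3
(row=1, col=2): c = -0.9900 + 0.6150i → escape time 4
(row=2, col=0): c = -1.9300 + -0.0400i → escape time 5
(row=2, col=1): c = -1.4600 + -0.0400i → escape time 9
(row=2, col=2): c = -0.9900 + -0.0400i → escape time 9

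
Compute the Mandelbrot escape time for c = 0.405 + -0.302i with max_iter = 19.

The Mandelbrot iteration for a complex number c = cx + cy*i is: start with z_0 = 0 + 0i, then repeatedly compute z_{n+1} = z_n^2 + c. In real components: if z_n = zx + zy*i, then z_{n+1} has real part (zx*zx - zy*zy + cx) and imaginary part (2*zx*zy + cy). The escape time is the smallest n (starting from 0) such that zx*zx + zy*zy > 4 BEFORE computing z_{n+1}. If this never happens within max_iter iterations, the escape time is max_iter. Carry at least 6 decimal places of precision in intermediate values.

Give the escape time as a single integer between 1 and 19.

Answer: 17

Derivation:
z_0 = 0 + 0i, c = 0.4050 + -0.3020i
Iter 1: z = 0.4050 + -0.3020i, |z|^2 = 0.2552
Iter 2: z = 0.4778 + -0.5466i, |z|^2 = 0.5271
Iter 3: z = 0.3345 + -0.8244i, |z|^2 = 0.7915
Iter 4: z = -0.1627 + -0.8535i, |z|^2 = 0.7550
Iter 5: z = -0.2971 + -0.0243i, |z|^2 = 0.0888
Iter 6: z = 0.4927 + -0.2876i, |z|^2 = 0.3254
Iter 7: z = 0.5650 + -0.5854i, |z|^2 = 0.6619
Iter 8: z = 0.3816 + -0.9635i, |z|^2 = 1.0739
Iter 9: z = -0.3776 + -1.0373i, |z|^2 = 1.2186
Iter 10: z = -0.5284 + 0.4814i, |z|^2 = 0.5110
Iter 11: z = 0.4524 + -0.8108i, |z|^2 = 0.8621
Iter 12: z = -0.0477 + -1.0357i, |z|^2 = 1.0749
Iter 13: z = -0.6653 + -0.2032i, |z|^2 = 0.4840
Iter 14: z = 0.8064 + -0.0316i, |z|^2 = 0.6512
Iter 15: z = 1.0542 + -0.3530i, |z|^2 = 1.2360
Iter 16: z = 1.3918 + -1.0462i, |z|^2 = 3.0317
Iter 17: z = 1.2476 + -3.2142i, |z|^2 = 11.8877
Escaped at iteration 17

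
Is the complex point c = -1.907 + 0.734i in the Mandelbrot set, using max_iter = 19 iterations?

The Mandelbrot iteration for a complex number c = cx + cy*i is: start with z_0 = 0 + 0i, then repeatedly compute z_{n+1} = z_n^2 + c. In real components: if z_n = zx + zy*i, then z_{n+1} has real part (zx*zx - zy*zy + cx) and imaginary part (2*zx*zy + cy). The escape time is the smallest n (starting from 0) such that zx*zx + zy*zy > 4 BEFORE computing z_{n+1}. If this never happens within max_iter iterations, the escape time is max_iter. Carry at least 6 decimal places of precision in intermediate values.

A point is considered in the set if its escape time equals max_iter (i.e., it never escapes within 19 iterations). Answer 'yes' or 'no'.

Answer: no

Derivation:
z_0 = 0 + 0i, c = -1.9070 + 0.7340i
Iter 1: z = -1.9070 + 0.7340i, |z|^2 = 4.1754
Escaped at iteration 1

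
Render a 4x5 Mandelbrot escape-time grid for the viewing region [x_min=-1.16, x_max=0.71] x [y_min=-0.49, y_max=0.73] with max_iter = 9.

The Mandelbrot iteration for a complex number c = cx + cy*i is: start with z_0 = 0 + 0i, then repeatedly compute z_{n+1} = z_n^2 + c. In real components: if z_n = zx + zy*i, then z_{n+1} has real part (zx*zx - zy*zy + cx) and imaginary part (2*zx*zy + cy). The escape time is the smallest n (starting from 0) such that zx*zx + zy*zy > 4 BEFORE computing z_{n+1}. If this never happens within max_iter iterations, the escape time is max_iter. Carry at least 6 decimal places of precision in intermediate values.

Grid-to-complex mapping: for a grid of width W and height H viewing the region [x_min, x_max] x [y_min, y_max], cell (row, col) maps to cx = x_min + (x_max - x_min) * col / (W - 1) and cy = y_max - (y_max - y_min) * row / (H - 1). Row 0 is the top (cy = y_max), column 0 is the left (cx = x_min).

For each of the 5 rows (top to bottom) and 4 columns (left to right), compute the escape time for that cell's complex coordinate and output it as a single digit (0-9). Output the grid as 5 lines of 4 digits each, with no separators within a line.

Answer: 3683
6993
9993
9993
5993

Derivation:
(row=0, col=0): c = -1.1600 + 0.7300i → escape time 3
(row=0, col=1): c = -0.5367 + 0.7300i → escape time 6
(row=0, col=2): c = 0.0867 + 0.7300i → escape time 8
(row=0, col=3): c = 0.7100 + 0.7300i → escape time 3
(row=1, col=0): c = -1.1600 + 0.4250i → escape time 6
(row=1, col=1): c = -0.5367 + 0.4250i → escape time 9
(row=1, col=2): c = 0.0867 + 0.4250i → escape time 9
(row=1, col=3): c = 0.7100 + 0.4250i → escape time 3
(row=2, col=0): c = -1.1600 + 0.1200i → escape time 9
(row=2, col=1): c = -0.5367 + 0.1200i → escape time 9
(row=2, col=2): c = 0.0867 + 0.1200i → escape time 9
(row=2, col=3): c = 0.7100 + 0.1200i → escape time 3
(row=3, col=0): c = -1.1600 + -0.1850i → escape time 9
(row=3, col=1): c = -0.5367 + -0.1850i → escape time 9
(row=3, col=2): c = 0.0867 + -0.1850i → escape time 9
(row=3, col=3): c = 0.7100 + -0.1850i → escape time 3
(row=4, col=0): c = -1.1600 + -0.4900i → escape time 5
(row=4, col=1): c = -0.5367 + -0.4900i → escape time 9
(row=4, col=2): c = 0.0867 + -0.4900i → escape time 9
(row=4, col=3): c = 0.7100 + -0.4900i → escape time 3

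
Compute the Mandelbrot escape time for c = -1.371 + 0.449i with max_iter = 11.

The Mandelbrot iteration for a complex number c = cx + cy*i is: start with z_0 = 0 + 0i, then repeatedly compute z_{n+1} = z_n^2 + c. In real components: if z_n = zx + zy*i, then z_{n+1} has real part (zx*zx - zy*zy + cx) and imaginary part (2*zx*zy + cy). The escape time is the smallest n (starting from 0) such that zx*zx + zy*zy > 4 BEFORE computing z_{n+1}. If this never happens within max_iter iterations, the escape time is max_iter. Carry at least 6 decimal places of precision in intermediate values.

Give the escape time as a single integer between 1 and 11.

Answer: 4

Derivation:
z_0 = 0 + 0i, c = -1.3710 + 0.4490i
Iter 1: z = -1.3710 + 0.4490i, |z|^2 = 2.0812
Iter 2: z = 0.3070 + -0.7822i, |z|^2 = 0.7060
Iter 3: z = -1.8885 + -0.0313i, |z|^2 = 3.5674
Iter 4: z = 2.1944 + 0.5672i, |z|^2 = 5.1374
Escaped at iteration 4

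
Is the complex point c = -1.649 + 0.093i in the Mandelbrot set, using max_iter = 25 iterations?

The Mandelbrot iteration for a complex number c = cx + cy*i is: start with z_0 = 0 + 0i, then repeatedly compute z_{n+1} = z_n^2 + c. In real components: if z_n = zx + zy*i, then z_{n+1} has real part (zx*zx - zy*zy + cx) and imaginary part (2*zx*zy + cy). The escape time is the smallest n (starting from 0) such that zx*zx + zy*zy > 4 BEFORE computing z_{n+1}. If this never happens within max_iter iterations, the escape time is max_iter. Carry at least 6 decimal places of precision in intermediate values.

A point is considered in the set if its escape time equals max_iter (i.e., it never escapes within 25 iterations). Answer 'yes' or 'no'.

z_0 = 0 + 0i, c = -1.6490 + 0.0930i
Iter 1: z = -1.6490 + 0.0930i, |z|^2 = 2.7279
Iter 2: z = 1.0616 + -0.2137i, |z|^2 = 1.1726
Iter 3: z = -0.5678 + -0.3607i, |z|^2 = 0.4525
Iter 4: z = -1.4568 + 0.5026i, |z|^2 = 2.3748
Iter 5: z = 0.2205 + -1.3714i, |z|^2 = 1.9295
Iter 6: z = -3.4812 + -0.5118i, |z|^2 = 12.3810
Escaped at iteration 6

Answer: no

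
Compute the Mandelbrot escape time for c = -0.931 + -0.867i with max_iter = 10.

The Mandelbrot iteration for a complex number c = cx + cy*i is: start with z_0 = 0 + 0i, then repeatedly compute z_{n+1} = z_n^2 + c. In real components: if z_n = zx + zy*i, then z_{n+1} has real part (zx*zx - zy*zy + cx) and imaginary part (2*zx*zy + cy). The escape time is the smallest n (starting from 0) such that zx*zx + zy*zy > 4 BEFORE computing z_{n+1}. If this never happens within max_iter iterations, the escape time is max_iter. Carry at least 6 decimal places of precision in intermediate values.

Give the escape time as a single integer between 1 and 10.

z_0 = 0 + 0i, c = -0.9310 + -0.8670i
Iter 1: z = -0.9310 + -0.8670i, |z|^2 = 1.6185
Iter 2: z = -0.8159 + 0.7474i, |z|^2 = 1.2243
Iter 3: z = -0.8238 + -2.0866i, |z|^2 = 5.0324
Escaped at iteration 3

Answer: 3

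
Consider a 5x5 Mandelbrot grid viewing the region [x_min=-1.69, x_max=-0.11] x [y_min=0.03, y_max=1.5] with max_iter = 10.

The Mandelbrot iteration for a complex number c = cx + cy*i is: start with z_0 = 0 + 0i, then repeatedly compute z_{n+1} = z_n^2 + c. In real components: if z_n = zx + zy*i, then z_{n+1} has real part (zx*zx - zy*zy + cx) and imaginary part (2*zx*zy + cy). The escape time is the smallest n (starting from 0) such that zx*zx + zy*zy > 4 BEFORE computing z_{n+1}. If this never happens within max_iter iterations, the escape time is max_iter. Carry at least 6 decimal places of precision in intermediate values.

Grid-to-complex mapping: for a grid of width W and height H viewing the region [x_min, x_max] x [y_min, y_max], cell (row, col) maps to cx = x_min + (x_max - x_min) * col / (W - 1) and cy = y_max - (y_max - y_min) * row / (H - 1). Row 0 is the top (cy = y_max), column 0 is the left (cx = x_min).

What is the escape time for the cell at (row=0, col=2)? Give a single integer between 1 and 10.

z_0 = 0 + 0i, c = -0.9000 + 1.5000i
Iter 1: z = -0.9000 + 1.5000i, |z|^2 = 3.0600
Iter 2: z = -2.3400 + -1.2000i, |z|^2 = 6.9156
Escaped at iteration 2

Answer: 2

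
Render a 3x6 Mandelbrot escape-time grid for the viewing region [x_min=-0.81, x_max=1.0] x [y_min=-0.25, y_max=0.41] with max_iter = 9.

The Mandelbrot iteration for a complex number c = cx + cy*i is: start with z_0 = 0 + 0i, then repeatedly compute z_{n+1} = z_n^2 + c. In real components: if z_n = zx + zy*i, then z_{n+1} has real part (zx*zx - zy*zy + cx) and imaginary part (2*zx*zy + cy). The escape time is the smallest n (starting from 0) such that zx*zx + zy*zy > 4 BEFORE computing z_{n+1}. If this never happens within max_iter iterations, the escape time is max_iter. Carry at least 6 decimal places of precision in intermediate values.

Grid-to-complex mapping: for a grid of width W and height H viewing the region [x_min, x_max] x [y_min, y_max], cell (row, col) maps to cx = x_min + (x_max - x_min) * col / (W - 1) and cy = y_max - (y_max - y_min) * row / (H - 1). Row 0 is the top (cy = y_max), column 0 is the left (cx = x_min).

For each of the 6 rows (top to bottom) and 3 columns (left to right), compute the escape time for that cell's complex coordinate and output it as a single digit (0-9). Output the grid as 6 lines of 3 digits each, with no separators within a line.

Answer: 792
992
992
992
992
992

Derivation:
(row=0, col=0): c = -0.8100 + 0.4100i → escape time 7
(row=0, col=1): c = 0.0950 + 0.4100i → escape time 9
(row=0, col=2): c = 1.0000 + 0.4100i → escape time 2
(row=1, col=0): c = -0.8100 + 0.2780i → escape time 9
(row=1, col=1): c = 0.0950 + 0.2780i → escape time 9
(row=1, col=2): c = 1.0000 + 0.2780i → escape time 2
(row=2, col=0): c = -0.8100 + 0.1460i → escape time 9
(row=2, col=1): c = 0.0950 + 0.1460i → escape time 9
(row=2, col=2): c = 1.0000 + 0.1460i → escape time 2
(row=3, col=0): c = -0.8100 + 0.0140i → escape time 9
(row=3, col=1): c = 0.0950 + 0.0140i → escape time 9
(row=3, col=2): c = 1.0000 + 0.0140i → escape time 2
(row=4, col=0): c = -0.8100 + -0.1180i → escape time 9
(row=4, col=1): c = 0.0950 + -0.1180i → escape time 9
(row=4, col=2): c = 1.0000 + -0.1180i → escape time 2
(row=5, col=0): c = -0.8100 + -0.2500i → escape time 9
(row=5, col=1): c = 0.0950 + -0.2500i → escape time 9
(row=5, col=2): c = 1.0000 + -0.2500i → escape time 2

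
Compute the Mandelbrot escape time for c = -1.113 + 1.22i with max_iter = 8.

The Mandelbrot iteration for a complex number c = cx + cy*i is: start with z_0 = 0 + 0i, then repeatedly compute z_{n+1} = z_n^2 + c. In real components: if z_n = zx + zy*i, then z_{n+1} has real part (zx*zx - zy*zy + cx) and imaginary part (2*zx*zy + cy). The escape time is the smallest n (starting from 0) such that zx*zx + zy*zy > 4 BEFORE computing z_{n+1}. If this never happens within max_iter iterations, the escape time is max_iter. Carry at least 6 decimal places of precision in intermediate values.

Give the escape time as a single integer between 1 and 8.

z_0 = 0 + 0i, c = -1.1130 + 1.2200i
Iter 1: z = -1.1130 + 1.2200i, |z|^2 = 2.7272
Iter 2: z = -1.3626 + -1.4957i, |z|^2 = 4.0939
Escaped at iteration 2

Answer: 2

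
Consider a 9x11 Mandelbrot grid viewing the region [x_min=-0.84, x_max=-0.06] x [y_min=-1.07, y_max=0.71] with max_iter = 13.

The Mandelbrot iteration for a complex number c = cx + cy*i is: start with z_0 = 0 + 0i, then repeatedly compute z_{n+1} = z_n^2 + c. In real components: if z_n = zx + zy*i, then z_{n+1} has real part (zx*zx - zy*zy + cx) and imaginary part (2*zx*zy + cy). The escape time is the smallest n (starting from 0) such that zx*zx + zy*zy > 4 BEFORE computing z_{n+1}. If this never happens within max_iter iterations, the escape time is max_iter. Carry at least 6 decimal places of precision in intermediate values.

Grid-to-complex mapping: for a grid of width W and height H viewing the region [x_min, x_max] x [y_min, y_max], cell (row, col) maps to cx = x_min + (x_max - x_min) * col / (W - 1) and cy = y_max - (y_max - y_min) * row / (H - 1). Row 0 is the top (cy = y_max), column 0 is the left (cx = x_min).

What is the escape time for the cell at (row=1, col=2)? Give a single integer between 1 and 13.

Answer: 8

Derivation:
z_0 = 0 + 0i, c = -0.6450 + 0.5320i
Iter 1: z = -0.6450 + 0.5320i, |z|^2 = 0.6990
Iter 2: z = -0.5120 + -0.1543i, |z|^2 = 0.2859
Iter 3: z = -0.4067 + 0.6900i, |z|^2 = 0.6414
Iter 4: z = -0.9557 + -0.0292i, |z|^2 = 0.9142
Iter 5: z = 0.2675 + 0.5878i, |z|^2 = 0.4170
Iter 6: z = -0.9189 + 0.8465i, |z|^2 = 1.5609
Iter 7: z = -0.5171 + -1.0237i, |z|^2 = 1.3153
Iter 8: z = -1.4254 + 1.5908i, |z|^2 = 4.5624
Escaped at iteration 8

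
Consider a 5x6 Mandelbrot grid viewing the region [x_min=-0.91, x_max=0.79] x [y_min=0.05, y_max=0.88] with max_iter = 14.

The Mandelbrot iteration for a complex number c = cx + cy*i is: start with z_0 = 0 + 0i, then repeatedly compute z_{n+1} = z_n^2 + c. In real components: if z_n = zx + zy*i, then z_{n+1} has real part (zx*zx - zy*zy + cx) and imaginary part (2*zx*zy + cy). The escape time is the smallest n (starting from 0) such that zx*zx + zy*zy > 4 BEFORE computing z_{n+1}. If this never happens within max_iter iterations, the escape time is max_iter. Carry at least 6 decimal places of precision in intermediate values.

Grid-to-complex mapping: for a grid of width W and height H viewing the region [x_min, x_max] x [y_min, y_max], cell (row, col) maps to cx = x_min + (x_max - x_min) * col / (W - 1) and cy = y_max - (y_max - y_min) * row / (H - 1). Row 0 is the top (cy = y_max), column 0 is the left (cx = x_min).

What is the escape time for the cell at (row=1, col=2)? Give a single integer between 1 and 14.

Answer: 14

Derivation:
z_0 = 0 + 0i, c = -0.0600 + 0.7140i
Iter 1: z = -0.0600 + 0.7140i, |z|^2 = 0.5134
Iter 2: z = -0.5662 + 0.6283i, |z|^2 = 0.7154
Iter 3: z = -0.1342 + 0.0025i, |z|^2 = 0.0180
Iter 4: z = -0.0420 + 0.7133i, |z|^2 = 0.5106
Iter 5: z = -0.5671 + 0.6541i, |z|^2 = 0.7494
Iter 6: z = -0.1663 + -0.0278i, |z|^2 = 0.0284
Iter 7: z = -0.0331 + 0.7233i, |z|^2 = 0.5242
Iter 8: z = -0.5820 + 0.6661i, |z|^2 = 0.7824
Iter 9: z = -0.1649 + -0.0613i, |z|^2 = 0.0310
Iter 10: z = -0.0366 + 0.7342i, |z|^2 = 0.5404
Iter 11: z = -0.5977 + 0.6603i, |z|^2 = 0.7933
Iter 12: z = -0.1387 + -0.0754i, |z|^2 = 0.0249
Iter 13: z = -0.0464 + 0.7349i, |z|^2 = 0.5423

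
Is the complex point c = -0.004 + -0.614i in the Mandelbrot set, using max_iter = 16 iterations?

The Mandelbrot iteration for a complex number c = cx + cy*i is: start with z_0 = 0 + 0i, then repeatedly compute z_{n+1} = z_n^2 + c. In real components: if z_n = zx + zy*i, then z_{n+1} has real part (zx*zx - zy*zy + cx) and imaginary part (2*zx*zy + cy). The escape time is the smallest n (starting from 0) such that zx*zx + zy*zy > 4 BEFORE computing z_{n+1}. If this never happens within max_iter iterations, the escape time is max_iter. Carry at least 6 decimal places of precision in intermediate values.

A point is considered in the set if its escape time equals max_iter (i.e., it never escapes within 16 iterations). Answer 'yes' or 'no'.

z_0 = 0 + 0i, c = -0.0040 + -0.6140i
Iter 1: z = -0.0040 + -0.6140i, |z|^2 = 0.3770
Iter 2: z = -0.3810 + -0.6091i, |z|^2 = 0.5161
Iter 3: z = -0.2298 + -0.1499i, |z|^2 = 0.0753
Iter 4: z = 0.0264 + -0.5451i, |z|^2 = 0.2978
Iter 5: z = -0.3004 + -0.6427i, |z|^2 = 0.5034
Iter 6: z = -0.3268 + -0.2278i, |z|^2 = 0.1587
Iter 7: z = 0.0509 + -0.4651i, |z|^2 = 0.2189
Iter 8: z = -0.2177 + -0.6614i, |z|^2 = 0.4848
Iter 9: z = -0.3940 + -0.3260i, |z|^2 = 0.2615
Iter 10: z = 0.0450 + -0.3571i, |z|^2 = 0.1295
Iter 11: z = -0.1295 + -0.6461i, |z|^2 = 0.4342
Iter 12: z = -0.4047 + -0.4467i, |z|^2 = 0.3633
Iter 13: z = -0.0397 + -0.2525i, |z|^2 = 0.0653
Iter 14: z = -0.0662 + -0.5939i, |z|^2 = 0.3571
Iter 15: z = -0.3524 + -0.5354i, |z|^2 = 0.4108
Did not escape in 16 iterations → in set

Answer: yes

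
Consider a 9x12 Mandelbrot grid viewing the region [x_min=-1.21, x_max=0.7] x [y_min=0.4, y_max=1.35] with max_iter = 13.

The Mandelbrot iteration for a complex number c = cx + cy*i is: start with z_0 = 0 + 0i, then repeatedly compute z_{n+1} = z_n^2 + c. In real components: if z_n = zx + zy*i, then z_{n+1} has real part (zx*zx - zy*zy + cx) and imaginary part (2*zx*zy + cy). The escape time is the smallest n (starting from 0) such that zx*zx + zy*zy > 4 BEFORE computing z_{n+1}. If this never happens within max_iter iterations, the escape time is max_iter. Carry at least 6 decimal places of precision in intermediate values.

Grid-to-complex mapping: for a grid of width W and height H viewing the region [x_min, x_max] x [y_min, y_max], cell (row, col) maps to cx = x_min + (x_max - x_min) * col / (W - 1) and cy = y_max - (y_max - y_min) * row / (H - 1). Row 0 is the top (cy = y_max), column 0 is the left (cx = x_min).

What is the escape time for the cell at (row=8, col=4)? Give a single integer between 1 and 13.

z_0 = 0 + 0i, c = -0.2550 + 0.6591i
Iter 1: z = -0.2550 + 0.6591i, |z|^2 = 0.4994
Iter 2: z = -0.6244 + 0.3230i, |z|^2 = 0.4941
Iter 3: z = 0.0305 + 0.2558i, |z|^2 = 0.0664
Iter 4: z = -0.3195 + 0.6747i, |z|^2 = 0.5573
Iter 5: z = -0.6082 + 0.2279i, |z|^2 = 0.4218
Iter 6: z = 0.0629 + 0.3818i, |z|^2 = 0.1498
Iter 7: z = -0.3968 + 0.7071i, |z|^2 = 0.6575
Iter 8: z = -0.5975 + 0.0979i, |z|^2 = 0.3666
Iter 9: z = 0.0925 + 0.5421i, |z|^2 = 0.3025
Iter 10: z = -0.5404 + 0.7594i, |z|^2 = 0.8686
Iter 11: z = -0.5397 + -0.1616i, |z|^2 = 0.3173
Iter 12: z = 0.0101 + 0.8335i, |z|^2 = 0.6948

Answer: 13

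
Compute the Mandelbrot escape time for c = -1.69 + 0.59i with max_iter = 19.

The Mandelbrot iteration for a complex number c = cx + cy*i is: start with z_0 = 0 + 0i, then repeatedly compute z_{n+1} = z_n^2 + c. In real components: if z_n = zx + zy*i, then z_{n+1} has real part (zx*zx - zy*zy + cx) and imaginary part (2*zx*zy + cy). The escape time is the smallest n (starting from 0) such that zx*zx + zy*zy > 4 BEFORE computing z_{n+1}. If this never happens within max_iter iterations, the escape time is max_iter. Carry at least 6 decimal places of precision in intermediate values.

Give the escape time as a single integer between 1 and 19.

Answer: 3

Derivation:
z_0 = 0 + 0i, c = -1.6900 + 0.5900i
Iter 1: z = -1.6900 + 0.5900i, |z|^2 = 3.2042
Iter 2: z = 0.8180 + -1.4042i, |z|^2 = 2.6409
Iter 3: z = -2.9927 + -1.7073i, |z|^2 = 11.8708
Escaped at iteration 3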